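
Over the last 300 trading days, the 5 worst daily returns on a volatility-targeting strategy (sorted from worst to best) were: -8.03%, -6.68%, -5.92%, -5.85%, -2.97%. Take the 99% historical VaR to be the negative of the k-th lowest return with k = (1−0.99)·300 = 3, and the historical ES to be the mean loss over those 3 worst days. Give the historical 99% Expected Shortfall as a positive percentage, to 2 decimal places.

6.88%

The 3 worst returns sum to -20.63%.
ES = −(-20.63%) / 3 = 6.8766…% ≈ 6.88%.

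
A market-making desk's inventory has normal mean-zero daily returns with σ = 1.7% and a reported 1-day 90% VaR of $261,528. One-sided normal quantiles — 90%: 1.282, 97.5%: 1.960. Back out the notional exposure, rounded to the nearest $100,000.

$12,000,000

VaR as a fraction of value: z·σ = 1.282 × 1.7% = 2.1794%.
Position = $261,528 / 0.021794 = $12,000,000.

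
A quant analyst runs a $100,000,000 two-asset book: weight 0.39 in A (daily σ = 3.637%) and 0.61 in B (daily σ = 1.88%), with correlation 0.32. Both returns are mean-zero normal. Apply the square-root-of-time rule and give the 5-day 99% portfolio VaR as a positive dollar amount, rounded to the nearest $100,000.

σ_p = √(0.39²·3.637² + 0.61²·1.88² + 2·0.32·0.39·0.61·3.637·1.88) = 2.090%.
σ_{5d} = 2.090% × √5 = 4.673%.
z(99%) = 2.326.
VaR = 2.326 × 4.673% = 10.869%; on $100,000,000 that is $10,869,000.

$10,900,000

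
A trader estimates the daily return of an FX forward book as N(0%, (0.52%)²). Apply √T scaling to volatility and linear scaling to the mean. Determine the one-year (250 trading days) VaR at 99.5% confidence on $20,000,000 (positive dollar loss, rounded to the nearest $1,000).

$4,236,000

At 99.5%, z = 2.576.
σ_{250d} = 0.52% × √250 = 8.222%.
VaR = 2.576 × 8.222% = 21.180%.
On $20,000,000: 0.21180 × $20,000,000 = $4,236,000.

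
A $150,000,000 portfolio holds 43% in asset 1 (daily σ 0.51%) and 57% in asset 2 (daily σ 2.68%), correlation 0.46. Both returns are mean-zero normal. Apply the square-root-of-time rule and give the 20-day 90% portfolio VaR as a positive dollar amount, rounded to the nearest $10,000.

$14,100,000

σ_p = √(0.43²·0.51² + 0.57²·2.68² + 2·0.46·0.43·0.57·0.51·2.68) = 1.640%.
σ_{20d} = 1.640% × √20 = 7.334%.
z(90%) = 1.282.
VaR = 1.282 × 7.334% = 9.402%; on $150,000,000 that is $14,103,000.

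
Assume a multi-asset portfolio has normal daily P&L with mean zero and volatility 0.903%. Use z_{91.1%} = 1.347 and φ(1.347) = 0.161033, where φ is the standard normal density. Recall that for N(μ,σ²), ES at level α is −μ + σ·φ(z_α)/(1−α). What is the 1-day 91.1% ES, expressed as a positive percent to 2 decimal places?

Tail multiplier: φ(z)/(1−α) = 0.161033 / 0.089 = 1.809.
ES = 0.903% × 1.809 = 1.634%.

1.63%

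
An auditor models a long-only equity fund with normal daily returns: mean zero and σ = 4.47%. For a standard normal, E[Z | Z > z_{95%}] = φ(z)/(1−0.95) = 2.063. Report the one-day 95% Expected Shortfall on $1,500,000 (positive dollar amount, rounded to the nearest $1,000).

ES = 4.47% × 2.063 = 9.222%.
On $1,500,000: 0.09222 × $1,500,000 = $138,330.

$138,000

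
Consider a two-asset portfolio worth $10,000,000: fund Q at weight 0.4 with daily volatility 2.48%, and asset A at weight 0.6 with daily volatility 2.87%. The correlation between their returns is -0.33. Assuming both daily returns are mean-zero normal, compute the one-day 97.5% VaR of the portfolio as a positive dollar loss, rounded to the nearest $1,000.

σ_p² = 0.4²·2.48² + 0.6²·2.87² + 2·-0.33·0.4·0.6·2.48·2.87 = 2.8219 (%²).
σ_p = √2.8219 = 1.680%.
At 97.5%, z = 1.960.
VaR = 1.960 × 1.680% = 3.293%; on $10,000,000 that is $329,300.

$329,000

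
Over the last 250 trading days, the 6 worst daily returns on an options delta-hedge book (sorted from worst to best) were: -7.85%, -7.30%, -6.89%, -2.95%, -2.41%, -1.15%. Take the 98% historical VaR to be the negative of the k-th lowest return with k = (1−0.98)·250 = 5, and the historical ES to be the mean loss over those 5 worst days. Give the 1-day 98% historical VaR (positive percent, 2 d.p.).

2.41%

k = 5; the 5th lowest return is -2.41%, so VaR = 2.41%.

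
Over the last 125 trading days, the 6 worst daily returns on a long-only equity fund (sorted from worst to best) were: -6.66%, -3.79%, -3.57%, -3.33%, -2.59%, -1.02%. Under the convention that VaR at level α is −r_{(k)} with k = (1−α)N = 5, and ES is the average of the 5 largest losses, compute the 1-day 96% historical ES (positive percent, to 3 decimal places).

The 5 worst returns sum to -19.94%.
ES = −(-19.94%) / 5 = 3.988%.

3.988%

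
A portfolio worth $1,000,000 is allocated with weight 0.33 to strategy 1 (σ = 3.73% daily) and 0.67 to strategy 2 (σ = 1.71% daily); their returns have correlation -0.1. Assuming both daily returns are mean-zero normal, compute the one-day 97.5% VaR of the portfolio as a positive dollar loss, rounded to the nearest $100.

σ_p² = 0.33²·3.73² + 0.67²·1.71² + 2·-0.1·0.33·0.67·3.73·1.71 = 2.5457 (%²).
σ_p = √2.5457 = 1.596%.
At 97.5%, z = 1.960.
VaR = 1.960 × 1.596% = 3.128%; on $1,000,000 that is $31,280.

$31,300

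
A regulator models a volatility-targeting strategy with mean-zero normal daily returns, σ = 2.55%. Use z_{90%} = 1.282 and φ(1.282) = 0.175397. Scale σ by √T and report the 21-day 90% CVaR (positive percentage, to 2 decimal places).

σ_{21d} = 2.55% × √21 = 11.686%.
ES multiplier = φ(z)/(1−α) = 0.175397/0.1 = 1.754.
ES = 11.686% × 1.754 = 20.497%.

20.50%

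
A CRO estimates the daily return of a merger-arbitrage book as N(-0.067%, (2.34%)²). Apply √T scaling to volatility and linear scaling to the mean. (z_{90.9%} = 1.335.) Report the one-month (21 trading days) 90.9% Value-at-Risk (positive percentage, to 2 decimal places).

15.72%

σ_{21d} = 2.34% × √21 = 10.723%; μ_{21d} = 21 × -0.067% = -1.407%.
VaR = −(-1.407%) + 1.335 × 10.723% = 15.722%.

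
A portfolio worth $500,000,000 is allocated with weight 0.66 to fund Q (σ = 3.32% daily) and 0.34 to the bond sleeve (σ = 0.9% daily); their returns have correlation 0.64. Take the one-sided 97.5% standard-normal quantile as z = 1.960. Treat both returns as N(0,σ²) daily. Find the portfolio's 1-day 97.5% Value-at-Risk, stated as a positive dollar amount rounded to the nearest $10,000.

$23,510,000

σ_p² = 0.66²·3.32² + 0.34²·0.9² + 2·0.64·0.66·0.34·3.32·0.9 = 5.7532 (%²).
σ_p = √5.7532 = 2.399%.
VaR = 1.960 × 2.399% = 4.702%; on $500,000,000 that is $23,510,000.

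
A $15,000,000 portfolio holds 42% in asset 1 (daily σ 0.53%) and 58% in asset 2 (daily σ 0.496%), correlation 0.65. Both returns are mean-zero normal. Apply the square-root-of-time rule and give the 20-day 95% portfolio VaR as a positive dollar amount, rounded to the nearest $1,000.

σ_p = √(0.42²·0.53² + 0.58²·0.496² + 2·0.65·0.42·0.58·0.53·0.496) = 0.464%.
σ_{20d} = 0.464% × √20 = 2.075%.
z(95%) = 1.645.
VaR = 1.645 × 2.075% = 3.413%; on $15,000,000 that is $511,950.

$512,000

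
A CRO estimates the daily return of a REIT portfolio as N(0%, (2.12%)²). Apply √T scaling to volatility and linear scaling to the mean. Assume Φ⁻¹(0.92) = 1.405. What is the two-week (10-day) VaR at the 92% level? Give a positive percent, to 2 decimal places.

9.42%

σ_{10d} = 2.12% × √10 = 6.704%.
VaR = 1.405 × 6.704% = 9.419%.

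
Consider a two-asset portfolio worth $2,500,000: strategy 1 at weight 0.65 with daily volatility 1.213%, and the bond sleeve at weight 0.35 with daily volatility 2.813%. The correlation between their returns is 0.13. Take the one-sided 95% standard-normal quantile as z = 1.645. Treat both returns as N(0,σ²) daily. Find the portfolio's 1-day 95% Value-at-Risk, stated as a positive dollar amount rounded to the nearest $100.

σ_p² = 0.65²·1.213² + 0.35²·2.813² + 2·0.13·0.65·0.35·1.213·2.813 = 1.7928 (%²).
σ_p = √1.7928 = 1.339%.
VaR = 1.645 × 1.339% = 2.203%; on $2,500,000 that is $55,075.

$55,100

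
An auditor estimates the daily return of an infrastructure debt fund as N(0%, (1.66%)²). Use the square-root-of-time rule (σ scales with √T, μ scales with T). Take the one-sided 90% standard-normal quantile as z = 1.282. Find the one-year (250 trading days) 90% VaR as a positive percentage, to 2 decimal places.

33.65%

σ_{250d} = 1.66% × √250 = 26.247%.
VaR = 1.282 × 26.247% = 33.649%.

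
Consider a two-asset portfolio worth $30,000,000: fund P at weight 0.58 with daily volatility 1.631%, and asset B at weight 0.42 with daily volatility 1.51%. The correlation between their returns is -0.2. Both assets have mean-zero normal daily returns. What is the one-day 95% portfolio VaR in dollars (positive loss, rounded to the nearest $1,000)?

$507,000

σ_p² = 0.58²·1.631² + 0.42²·1.51² + 2·-0.2·0.58·0.42·1.631·1.51 = 1.0571 (%²).
σ_p = √1.0571 = 1.028%.
At 95%, z = 1.645.
VaR = 1.645 × 1.028% = 1.691%; on $30,000,000 that is $507,300.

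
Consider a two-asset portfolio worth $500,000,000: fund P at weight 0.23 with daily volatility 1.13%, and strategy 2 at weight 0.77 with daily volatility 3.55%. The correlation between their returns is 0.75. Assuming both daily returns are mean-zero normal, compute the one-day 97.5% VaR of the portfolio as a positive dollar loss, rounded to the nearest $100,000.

σ_p² = 0.23²·1.13² + 0.77²·3.55² + 2·0.75·0.23·0.77·1.13·3.55 = 8.6052 (%²).
σ_p = √8.6052 = 2.933%.
At 97.5%, z = 1.960.
VaR = 1.960 × 2.933% = 5.749%; on $500,000,000 that is $28,745,000.

$28,700,000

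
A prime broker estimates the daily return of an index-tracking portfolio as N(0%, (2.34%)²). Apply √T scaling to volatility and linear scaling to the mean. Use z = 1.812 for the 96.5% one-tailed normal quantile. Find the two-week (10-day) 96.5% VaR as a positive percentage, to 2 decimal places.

13.41%

σ_{10d} = 2.34% × √10 = 7.400%.
VaR = 1.812 × 7.400% = 13.409%.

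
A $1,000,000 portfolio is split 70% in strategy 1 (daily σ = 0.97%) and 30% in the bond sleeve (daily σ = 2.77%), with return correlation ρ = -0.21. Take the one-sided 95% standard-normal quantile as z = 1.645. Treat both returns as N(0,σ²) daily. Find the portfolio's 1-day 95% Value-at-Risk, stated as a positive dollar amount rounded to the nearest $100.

σ_p² = 0.7²·0.97² + 0.3²·2.77² + 2·-0.21·0.7·0.3·0.97·2.77 = 0.9146 (%²).
σ_p = √0.9146 = 0.956%.
VaR = 1.645 × 0.956% = 1.573%; on $1,000,000 that is $15,730.

$15,700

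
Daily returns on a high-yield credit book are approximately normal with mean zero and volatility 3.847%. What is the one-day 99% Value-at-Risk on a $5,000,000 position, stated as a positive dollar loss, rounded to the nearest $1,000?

$447,000

At 99% one-sided, z = 2.326.
VaR = z·σ = 2.326 × 3.847% = 8.948%.
On $5,000,000: 0.08948 × $5,000,000 = $447,400.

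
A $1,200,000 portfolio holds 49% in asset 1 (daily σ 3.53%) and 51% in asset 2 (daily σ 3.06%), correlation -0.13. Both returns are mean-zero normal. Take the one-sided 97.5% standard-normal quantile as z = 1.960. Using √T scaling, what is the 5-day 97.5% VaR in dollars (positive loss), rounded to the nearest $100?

$114,300

σ_p = √(0.49²·3.53² + 0.51²·3.06² + 2·-0.13·0.49·0.51·3.53·3.06) = 2.174%.
σ_{5d} = 2.174% × √5 = 4.861%.
VaR = 1.960 × 4.861% = 9.528%; on $1,200,000 that is $114,336.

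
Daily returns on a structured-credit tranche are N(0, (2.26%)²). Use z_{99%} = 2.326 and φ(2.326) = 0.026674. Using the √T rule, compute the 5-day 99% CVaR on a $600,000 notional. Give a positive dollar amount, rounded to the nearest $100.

$80,900

σ_{5d} = 2.26% × √5 = 5.054%.
ES multiplier = φ(z)/(1−α) = 0.026674/0.01 = 2.667.
ES = 5.054% × 2.667 = 13.479%; on $600,000: $80,874.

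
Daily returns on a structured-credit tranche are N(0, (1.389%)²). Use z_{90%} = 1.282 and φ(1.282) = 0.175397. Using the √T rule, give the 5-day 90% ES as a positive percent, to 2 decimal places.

σ_{5d} = 1.389% × √5 = 3.106%.
ES multiplier = φ(z)/(1−α) = 0.175397/0.1 = 1.754.
ES = 3.106% × 1.754 = 5.448%.

5.45%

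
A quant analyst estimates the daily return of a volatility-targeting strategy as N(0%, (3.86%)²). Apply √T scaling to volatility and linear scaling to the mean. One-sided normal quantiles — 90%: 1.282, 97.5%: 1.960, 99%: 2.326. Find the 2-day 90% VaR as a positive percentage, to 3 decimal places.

σ_{2d} = 3.86% × √2 = 5.459%.
VaR = 1.282 × 5.459% = 6.998%.

6.998%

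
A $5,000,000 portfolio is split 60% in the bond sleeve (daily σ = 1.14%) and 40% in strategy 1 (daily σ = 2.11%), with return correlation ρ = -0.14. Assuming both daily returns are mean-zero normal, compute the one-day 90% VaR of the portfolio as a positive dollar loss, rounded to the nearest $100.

$64,700

σ_p² = 0.6²·1.14² + 0.4²·2.11² + 2·-0.14·0.6·0.4·1.14·2.11 = 1.0185 (%²).
σ_p = √1.0185 = 1.009%.
At 90%, z = 1.282.
VaR = 1.282 × 1.009% = 1.294%; on $5,000,000 that is $64,700.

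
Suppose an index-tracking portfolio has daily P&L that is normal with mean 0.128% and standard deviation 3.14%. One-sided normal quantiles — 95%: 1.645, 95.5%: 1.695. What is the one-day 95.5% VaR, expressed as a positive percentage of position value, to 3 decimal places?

VaR = −μ + z·σ = −(0.128%) + 1.695 × 3.14% = 5.194%.

5.194%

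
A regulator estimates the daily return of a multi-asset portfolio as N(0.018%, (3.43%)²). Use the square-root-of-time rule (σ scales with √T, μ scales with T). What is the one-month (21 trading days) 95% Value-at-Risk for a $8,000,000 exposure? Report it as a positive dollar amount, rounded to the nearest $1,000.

At 95%, z = 1.645.
σ_{21d} = 3.43% × √21 = 15.718%; μ_{21d} = 21 × 0.018% = 0.378%.
VaR = −(0.378%) + 1.645 × 15.718% = 25.478%.
On $8,000,000: 0.25478 × $8,000,000 = $2,038,240.

$2,038,000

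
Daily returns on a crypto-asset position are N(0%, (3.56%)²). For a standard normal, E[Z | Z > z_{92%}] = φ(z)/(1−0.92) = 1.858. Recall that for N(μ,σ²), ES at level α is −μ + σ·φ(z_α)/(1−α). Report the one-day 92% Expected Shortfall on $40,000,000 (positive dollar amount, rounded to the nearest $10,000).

$2,650,000

ES = 3.56% × 1.858 = 6.614%.
On $40,000,000: 0.06614 × $40,000,000 = $2,645,600.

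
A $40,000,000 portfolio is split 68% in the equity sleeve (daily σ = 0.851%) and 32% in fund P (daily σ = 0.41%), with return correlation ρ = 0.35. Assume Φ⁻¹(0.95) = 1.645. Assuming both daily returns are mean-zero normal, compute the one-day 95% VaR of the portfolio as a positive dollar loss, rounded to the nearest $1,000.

$419,000

σ_p² = 0.68²·0.851² + 0.32²·0.41² + 2·0.35·0.68·0.32·0.851·0.41 = 0.4052 (%²).
σ_p = √0.4052 = 0.637%.
VaR = 1.645 × 0.637% = 1.048%; on $40,000,000 that is $419,200.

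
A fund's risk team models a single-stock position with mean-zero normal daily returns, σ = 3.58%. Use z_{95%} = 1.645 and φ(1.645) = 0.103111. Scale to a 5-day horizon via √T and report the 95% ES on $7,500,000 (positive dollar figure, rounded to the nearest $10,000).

$1,240,000

σ_{5d} = 3.58% × √5 = 8.005%.
ES multiplier = φ(z)/(1−α) = 0.103111/0.05 = 2.062.
ES = 8.005% × 2.062 = 16.506%; on $7,500,000: $1,237,950.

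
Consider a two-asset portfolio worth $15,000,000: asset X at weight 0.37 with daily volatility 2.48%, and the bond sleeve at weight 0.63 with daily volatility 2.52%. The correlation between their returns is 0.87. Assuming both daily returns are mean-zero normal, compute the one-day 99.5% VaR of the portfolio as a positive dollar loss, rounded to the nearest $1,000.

σ_p² = 0.37²·2.48² + 0.63²·2.52² + 2·0.87·0.37·0.63·2.48·2.52 = 5.8973 (%²).
σ_p = √5.8973 = 2.428%.
At 99.5%, z = 2.576.
VaR = 2.576 × 2.428% = 6.255%; on $15,000,000 that is $938,250.

$938,000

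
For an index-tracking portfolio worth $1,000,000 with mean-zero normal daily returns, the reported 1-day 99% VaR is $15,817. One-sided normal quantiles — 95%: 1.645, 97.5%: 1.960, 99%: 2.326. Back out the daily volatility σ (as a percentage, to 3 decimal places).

VaR as a fraction: $15,817 / $1,000,000 = 1.582%.
σ = VaR / z = 1.582% / 2.326 = 0.680%.

0.680%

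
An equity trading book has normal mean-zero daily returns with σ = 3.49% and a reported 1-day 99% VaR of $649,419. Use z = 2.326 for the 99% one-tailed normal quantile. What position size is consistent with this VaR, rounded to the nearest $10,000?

VaR as a fraction of value: z·σ = 2.326 × 3.49% = 8.11774%.
Position = $649,419 / 0.0811774 = $7,999,998.

$8,000,000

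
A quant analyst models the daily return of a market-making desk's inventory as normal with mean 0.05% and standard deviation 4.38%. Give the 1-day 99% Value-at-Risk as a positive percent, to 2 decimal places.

At 99% one-sided, z = 2.326.
VaR = −μ + z·σ = −(0.05%) + 2.326 × 4.38% = 10.138%.

10.14%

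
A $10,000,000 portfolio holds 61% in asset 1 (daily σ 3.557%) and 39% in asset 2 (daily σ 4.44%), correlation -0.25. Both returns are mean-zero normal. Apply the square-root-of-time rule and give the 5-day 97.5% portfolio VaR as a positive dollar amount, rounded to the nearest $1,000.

$1,058,000

σ_p = √(0.61²·3.557² + 0.39²·4.44² + 2·-0.25·0.61·0.39·3.557·4.44) = 2.414%.
σ_{5d} = 2.414% × √5 = 5.398%.
z(97.5%) = 1.960.
VaR = 1.960 × 5.398% = 10.580%; on $10,000,000 that is $1,058,000.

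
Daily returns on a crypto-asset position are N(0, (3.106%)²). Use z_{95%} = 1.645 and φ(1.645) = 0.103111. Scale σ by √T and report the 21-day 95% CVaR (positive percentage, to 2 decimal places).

29.35%

σ_{21d} = 3.106% × √21 = 14.233%.
ES multiplier = φ(z)/(1−α) = 0.103111/0.05 = 2.062.
ES = 14.233% × 2.062 = 29.348%.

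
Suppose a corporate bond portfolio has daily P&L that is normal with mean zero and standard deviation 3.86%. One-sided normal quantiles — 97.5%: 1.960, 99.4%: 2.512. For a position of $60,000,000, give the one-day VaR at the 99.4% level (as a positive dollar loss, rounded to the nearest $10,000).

$5,820,000

VaR = z·σ = 2.512 × 3.86% = 9.696%.
On $60,000,000: 0.09696 × $60,000,000 = $5,817,600.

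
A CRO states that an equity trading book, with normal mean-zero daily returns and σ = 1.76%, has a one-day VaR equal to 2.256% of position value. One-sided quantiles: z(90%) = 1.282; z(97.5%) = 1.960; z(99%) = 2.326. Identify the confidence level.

Implied z = VaR/σ = 2.256 / 1.76 = 1.282.
This matches z(90%) = 1.282.

90%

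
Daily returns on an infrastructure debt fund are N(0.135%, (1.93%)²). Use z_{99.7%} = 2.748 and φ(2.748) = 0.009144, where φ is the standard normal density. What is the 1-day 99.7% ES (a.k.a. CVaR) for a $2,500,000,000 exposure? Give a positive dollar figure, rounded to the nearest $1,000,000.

Tail multiplier: φ(z)/(1−α) = 0.009144 / 0.003 = 3.048.
ES = −(0.135%) + 1.93% × 3.048 = 5.748%.
On $2,500,000,000: 0.05748 × $2,500,000,000 = $143,700,000.

$144,000,000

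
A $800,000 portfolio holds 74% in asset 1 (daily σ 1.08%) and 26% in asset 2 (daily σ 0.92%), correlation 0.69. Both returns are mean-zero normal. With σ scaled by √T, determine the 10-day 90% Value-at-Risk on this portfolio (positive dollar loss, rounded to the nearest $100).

$31,800

σ_p = √(0.74²·1.08² + 0.26²·0.92² + 2·0.69·0.74·0.26·1.08·0.92) = 0.980%.
σ_{10d} = 0.980% × √10 = 3.099%.
z(90%) = 1.282.
VaR = 1.282 × 3.099% = 3.973%; on $800,000 that is $31,784.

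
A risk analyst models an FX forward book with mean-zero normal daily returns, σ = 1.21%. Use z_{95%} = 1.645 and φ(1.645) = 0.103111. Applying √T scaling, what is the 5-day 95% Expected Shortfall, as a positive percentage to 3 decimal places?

5.580%

σ_{5d} = 1.21% × √5 = 2.706%.
ES multiplier = φ(z)/(1−α) = 0.103111/0.05 = 2.062.
ES = 2.706% × 2.062 = 5.580%.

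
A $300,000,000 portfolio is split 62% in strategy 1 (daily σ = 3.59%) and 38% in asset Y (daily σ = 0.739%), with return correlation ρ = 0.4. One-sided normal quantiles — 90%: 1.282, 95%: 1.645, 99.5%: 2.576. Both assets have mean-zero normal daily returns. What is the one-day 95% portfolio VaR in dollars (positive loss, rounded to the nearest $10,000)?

σ_p² = 0.62²·3.59² + 0.38²·0.739² + 2·0.4·0.62·0.38·3.59·0.739 = 5.5331 (%²).
σ_p = √5.5331 = 2.352%.
VaR = 1.645 × 2.352% = 3.869%; on $300,000,000 that is $11,607,000.

$11,610,000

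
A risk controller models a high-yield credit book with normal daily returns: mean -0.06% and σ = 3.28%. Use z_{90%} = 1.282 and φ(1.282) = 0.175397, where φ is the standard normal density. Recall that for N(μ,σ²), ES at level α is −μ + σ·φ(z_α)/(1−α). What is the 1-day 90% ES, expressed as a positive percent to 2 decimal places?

Tail multiplier: φ(z)/(1−α) = 0.175397 / 0.1 = 1.754.
ES = −(-0.06%) + 3.28% × 1.754 = 5.813%.

5.81%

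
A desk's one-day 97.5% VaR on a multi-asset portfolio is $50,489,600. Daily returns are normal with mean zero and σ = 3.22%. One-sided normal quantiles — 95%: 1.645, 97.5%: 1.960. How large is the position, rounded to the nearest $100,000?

VaR as a fraction of value: z·σ = 1.960 × 3.22% = 6.3112%.
Position = $50,489,600 / 0.063112 = $800,000,000.

$800,000,000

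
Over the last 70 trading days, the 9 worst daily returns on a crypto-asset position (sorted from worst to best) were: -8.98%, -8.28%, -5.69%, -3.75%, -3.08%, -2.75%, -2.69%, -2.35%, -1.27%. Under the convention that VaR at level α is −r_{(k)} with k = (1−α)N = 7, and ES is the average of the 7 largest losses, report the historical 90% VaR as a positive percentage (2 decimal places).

k = 7; the 7th lowest return is -2.69%, so VaR = 2.69%.

2.69%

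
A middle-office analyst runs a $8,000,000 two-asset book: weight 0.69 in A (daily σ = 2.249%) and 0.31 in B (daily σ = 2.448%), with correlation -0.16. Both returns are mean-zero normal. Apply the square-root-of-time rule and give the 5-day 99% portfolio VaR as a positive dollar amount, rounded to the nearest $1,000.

$672,000

σ_p = √(0.69²·2.249² + 0.31²·2.448² + 2·-0.16·0.69·0.31·2.249·2.448) = 1.615%.
σ_{5d} = 1.615% × √5 = 3.611%.
z(99%) = 2.326.
VaR = 2.326 × 3.611% = 8.399%; on $8,000,000 that is $671,920.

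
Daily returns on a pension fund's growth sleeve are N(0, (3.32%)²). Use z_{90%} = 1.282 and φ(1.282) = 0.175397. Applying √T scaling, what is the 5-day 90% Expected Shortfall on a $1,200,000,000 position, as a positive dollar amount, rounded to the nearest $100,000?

σ_{5d} = 3.32% × √5 = 7.424%.
ES multiplier = φ(z)/(1−α) = 0.175397/0.1 = 1.754.
ES = 7.424% × 1.754 = 13.022%; on $1,200,000,000: $156,264,000.

$156,300,000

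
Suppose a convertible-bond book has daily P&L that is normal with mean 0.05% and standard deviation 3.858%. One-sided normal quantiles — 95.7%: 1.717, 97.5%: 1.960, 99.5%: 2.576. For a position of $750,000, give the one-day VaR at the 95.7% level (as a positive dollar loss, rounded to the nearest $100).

$49,300

VaR = −μ + z·σ = −(0.05%) + 1.717 × 3.858% = 6.574%.
On $750,000: 0.06574 × $750,000 = $49,305.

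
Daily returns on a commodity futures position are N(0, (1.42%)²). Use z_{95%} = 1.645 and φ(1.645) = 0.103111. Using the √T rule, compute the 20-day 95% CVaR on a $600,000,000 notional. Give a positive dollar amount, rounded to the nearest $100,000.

$78,600,000

σ_{20d} = 1.42% × √20 = 6.350%.
ES multiplier = φ(z)/(1−α) = 0.103111/0.05 = 2.062.
ES = 6.350% × 2.062 = 13.094%; on $600,000,000: $78,564,000.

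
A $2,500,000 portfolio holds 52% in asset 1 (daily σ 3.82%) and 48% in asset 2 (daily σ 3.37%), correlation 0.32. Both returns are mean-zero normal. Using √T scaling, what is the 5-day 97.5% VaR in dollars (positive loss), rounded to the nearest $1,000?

$322,000

σ_p = √(0.52²·3.82² + 0.48²·3.37² + 2·0.32·0.52·0.48·3.82·3.37) = 2.936%.
σ_{5d} = 2.936% × √5 = 6.565%.
z(97.5%) = 1.960.
VaR = 1.960 × 6.565% = 12.867%; on $2,500,000 that is $321,675.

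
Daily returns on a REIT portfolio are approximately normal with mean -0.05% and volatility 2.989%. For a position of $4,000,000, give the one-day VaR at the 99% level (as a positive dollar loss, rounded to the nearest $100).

At 99% one-sided, z = 2.326.
VaR = −μ + z·σ = −(-0.05%) + 2.326 × 2.989% = 7.002%.
On $4,000,000: 0.07002 × $4,000,000 = $280,080.

$280,100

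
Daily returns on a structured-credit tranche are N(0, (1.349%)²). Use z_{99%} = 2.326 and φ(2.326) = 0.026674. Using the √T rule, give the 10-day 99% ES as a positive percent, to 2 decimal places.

11.38%

σ_{10d} = 1.349% × √10 = 4.266%.
ES multiplier = φ(z)/(1−α) = 0.026674/0.01 = 2.667.
ES = 4.266% × 2.667 = 11.377%.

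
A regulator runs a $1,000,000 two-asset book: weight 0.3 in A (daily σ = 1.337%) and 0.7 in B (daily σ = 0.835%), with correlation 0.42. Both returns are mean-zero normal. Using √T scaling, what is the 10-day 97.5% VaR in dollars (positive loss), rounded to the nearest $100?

σ_p = √(0.3²·1.337² + 0.7²·0.835² + 2·0.42·0.3·0.7·1.337·0.835) = 0.836%.
σ_{10d} = 0.836% × √10 = 2.644%.
z(97.5%) = 1.960.
VaR = 1.960 × 2.644% = 5.182%; on $1,000,000 that is $51,820.

$51,800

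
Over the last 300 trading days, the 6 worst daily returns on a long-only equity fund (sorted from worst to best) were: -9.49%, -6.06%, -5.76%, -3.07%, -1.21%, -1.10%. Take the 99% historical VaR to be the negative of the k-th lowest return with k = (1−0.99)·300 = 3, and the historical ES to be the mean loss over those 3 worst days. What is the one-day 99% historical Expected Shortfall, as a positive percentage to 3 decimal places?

7.103%

The 3 worst returns sum to -21.31%.
ES = −(-21.31%) / 3 = 7.1033…% ≈ 7.103%.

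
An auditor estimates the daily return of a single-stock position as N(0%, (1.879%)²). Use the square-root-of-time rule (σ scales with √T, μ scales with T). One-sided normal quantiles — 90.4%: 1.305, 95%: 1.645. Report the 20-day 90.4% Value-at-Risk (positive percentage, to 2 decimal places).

10.97%

σ_{20d} = 1.879% × √20 = 8.403%.
VaR = 1.305 × 8.403% = 10.966%.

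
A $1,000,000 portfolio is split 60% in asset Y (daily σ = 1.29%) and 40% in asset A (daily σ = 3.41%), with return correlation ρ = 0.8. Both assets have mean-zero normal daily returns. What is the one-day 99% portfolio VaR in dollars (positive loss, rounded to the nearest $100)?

$47,400

σ_p² = 0.6²·1.29² + 0.4²·3.41² + 2·0.8·0.6·0.4·1.29·3.41 = 4.1487 (%²).
σ_p = √4.1487 = 2.037%.
At 99%, z = 2.326.
VaR = 2.326 × 2.037% = 4.738%; on $1,000,000 that is $47,380.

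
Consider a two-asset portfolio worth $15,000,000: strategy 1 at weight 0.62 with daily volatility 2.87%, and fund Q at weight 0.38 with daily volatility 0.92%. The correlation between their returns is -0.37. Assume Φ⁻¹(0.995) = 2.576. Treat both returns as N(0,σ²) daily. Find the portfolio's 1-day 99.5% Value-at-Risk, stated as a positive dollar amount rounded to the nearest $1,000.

σ_p² = 0.62²·2.87² + 0.38²·0.92² + 2·-0.37·0.62·0.38·2.87·0.92 = 2.8281 (%²).
σ_p = √2.8281 = 1.682%.
VaR = 2.576 × 1.682% = 4.333%; on $15,000,000 that is $649,950.

$650,000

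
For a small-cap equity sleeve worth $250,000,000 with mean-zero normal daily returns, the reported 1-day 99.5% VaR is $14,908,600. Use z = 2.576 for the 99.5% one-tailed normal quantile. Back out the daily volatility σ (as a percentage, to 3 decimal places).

2.315%

VaR as a fraction: $14,908,600 / $250,000,000 = 5.963%.
σ = VaR / z = 5.963% / 2.576 = 2.315%.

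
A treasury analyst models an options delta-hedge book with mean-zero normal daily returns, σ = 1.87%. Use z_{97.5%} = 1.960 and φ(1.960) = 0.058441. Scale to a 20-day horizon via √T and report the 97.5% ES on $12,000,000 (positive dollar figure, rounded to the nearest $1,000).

σ_{20d} = 1.87% × √20 = 8.363%.
ES multiplier = φ(z)/(1−α) = 0.058441/0.025 = 2.338.
ES = 8.363% × 2.338 = 19.553%; on $12,000,000: $2,346,360.

$2,346,000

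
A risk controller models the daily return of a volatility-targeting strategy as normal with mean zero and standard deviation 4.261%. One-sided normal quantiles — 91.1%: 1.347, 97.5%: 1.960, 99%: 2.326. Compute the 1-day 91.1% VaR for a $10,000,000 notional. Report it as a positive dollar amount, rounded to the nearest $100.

$574,000

VaR = z·σ = 1.347 × 4.261% = 5.740%.
On $10,000,000: 0.05740 × $10,000,000 = $574,000.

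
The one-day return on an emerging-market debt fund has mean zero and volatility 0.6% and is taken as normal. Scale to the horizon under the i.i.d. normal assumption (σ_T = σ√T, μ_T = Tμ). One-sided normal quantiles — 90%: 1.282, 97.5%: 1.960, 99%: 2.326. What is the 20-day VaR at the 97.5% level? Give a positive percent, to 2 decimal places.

σ_{20d} = 0.6% × √20 = 2.683%.
VaR = 1.960 × 2.683% = 5.259%.

5.26%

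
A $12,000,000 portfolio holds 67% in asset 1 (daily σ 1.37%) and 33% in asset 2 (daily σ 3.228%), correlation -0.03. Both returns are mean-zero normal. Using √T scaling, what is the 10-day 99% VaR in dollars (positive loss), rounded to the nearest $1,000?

σ_p = √(0.67²·1.37² + 0.33²·3.228² + 2·-0.03·0.67·0.33·1.37·3.228) = 1.385%.
σ_{10d} = 1.385% × √10 = 4.380%.
z(99%) = 2.326.
VaR = 2.326 × 4.380% = 10.188%; on $12,000,000 that is $1,222,560.

$1,223,000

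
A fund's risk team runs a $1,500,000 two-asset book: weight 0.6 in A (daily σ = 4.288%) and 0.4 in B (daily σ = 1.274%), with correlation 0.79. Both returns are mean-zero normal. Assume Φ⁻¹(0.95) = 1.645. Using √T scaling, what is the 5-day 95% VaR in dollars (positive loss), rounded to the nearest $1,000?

σ_p = √(0.6²·4.288² + 0.4²·1.274² + 2·0.79·0.6·0.4·4.288·1.274) = 2.992%.
σ_{5d} = 2.992% × √5 = 6.690%.
VaR = 1.645 × 6.690% = 11.005%; on $1,500,000 that is $165,075.

$165,000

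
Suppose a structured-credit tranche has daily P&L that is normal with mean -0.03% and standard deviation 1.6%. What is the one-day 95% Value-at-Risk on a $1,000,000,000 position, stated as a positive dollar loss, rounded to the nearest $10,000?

At 95% one-sided, z = 1.645.
VaR = −μ + z·σ = −(-0.03%) + 1.645 × 1.6% = 2.662%.
On $1,000,000,000: 0.02662 × $1,000,000,000 = $26,620,000.

$26,620,000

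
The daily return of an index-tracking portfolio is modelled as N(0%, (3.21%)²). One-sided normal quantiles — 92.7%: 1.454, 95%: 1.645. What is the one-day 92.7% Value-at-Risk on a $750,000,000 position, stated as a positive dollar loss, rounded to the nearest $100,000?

$35,000,000

VaR = z·σ = 1.454 × 3.21% = 4.667%.
On $750,000,000: 0.04667 × $750,000,000 = $35,002,500.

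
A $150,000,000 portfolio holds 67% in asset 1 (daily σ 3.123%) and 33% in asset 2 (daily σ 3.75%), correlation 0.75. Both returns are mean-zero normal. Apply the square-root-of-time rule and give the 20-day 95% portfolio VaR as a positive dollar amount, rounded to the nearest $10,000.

$34,530,000

σ_p = √(0.67²·3.123² + 0.33²·3.75² + 2·0.75·0.67·0.33·3.123·3.75) = 3.129%.
σ_{20d} = 3.129% × √20 = 13.993%.
z(95%) = 1.645.
VaR = 1.645 × 13.993% = 23.018%; on $150,000,000 that is $34,527,000.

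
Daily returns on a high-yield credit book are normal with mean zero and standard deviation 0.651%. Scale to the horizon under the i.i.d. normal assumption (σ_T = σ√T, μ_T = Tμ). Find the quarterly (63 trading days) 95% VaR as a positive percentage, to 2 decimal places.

At 95%, z = 1.645.
σ_{63d} = 0.651% × √63 = 5.167%.
VaR = 1.645 × 5.167% = 8.500%.

8.50%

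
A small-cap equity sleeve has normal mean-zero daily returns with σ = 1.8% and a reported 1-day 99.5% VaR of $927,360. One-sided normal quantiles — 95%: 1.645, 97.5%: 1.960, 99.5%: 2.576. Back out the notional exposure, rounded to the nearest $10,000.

$20,000,000

VaR as a fraction of value: z·σ = 2.576 × 1.8% = 4.6368%.
Position = $927,360 / 0.046368 = $20,000,000.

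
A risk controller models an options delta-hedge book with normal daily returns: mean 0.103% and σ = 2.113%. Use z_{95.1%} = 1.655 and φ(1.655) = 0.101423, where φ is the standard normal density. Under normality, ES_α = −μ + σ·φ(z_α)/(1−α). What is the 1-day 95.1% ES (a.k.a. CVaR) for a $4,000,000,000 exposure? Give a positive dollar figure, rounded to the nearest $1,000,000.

Tail multiplier: φ(z)/(1−α) = 0.101423 / 0.049 = 2.070.
ES = −(0.103%) + 2.113% × 2.070 = 4.271%.
On $4,000,000,000: 0.04271 × $4,000,000,000 = $170,840,000.

$171,000,000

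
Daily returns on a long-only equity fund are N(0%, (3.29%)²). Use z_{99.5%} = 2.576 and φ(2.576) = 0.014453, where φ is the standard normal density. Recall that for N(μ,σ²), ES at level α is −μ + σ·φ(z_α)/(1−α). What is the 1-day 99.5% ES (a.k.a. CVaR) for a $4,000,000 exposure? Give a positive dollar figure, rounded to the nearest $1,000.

$380,000

Tail multiplier: φ(z)/(1−α) = 0.014453 / 0.005 = 2.891.
ES = 3.29% × 2.891 = 9.511%.
On $4,000,000: 0.09511 × $4,000,000 = $380,440.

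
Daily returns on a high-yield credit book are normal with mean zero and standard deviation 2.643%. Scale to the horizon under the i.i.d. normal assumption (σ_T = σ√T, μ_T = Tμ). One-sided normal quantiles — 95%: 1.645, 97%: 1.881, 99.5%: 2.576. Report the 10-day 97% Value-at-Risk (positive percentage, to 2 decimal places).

σ_{10d} = 2.643% × √10 = 8.358%.
VaR = 1.881 × 8.358% = 15.721%.

15.72%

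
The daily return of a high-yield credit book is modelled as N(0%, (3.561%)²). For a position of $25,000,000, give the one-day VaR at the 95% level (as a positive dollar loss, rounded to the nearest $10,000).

$1,460,000

At 95% one-sided, z = 1.645.
VaR = z·σ = 1.645 × 3.561% = 5.858%.
On $25,000,000: 0.05858 × $25,000,000 = $1,464,500.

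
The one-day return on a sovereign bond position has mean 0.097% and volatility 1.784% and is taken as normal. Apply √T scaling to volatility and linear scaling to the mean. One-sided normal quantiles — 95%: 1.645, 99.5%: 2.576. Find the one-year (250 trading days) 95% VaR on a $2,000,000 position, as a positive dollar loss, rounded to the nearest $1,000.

$443,000

σ_{250d} = 1.784% × √250 = 28.208%; μ_{250d} = 250 × 0.097% = 24.250%.
VaR = −(24.250%) + 1.645 × 28.208% = 22.152%.
On $2,000,000: 0.22152 × $2,000,000 = $443,040.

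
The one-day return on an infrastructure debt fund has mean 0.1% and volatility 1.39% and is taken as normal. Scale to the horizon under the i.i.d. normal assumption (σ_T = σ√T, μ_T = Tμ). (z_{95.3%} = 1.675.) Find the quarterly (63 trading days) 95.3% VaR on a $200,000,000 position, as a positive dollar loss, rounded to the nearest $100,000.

$24,400,000

σ_{63d} = 1.39% × √63 = 11.033%; μ_{63d} = 63 × 0.1% = 6.300%.
VaR = −(6.300%) + 1.675 × 11.033% = 12.180%.
On $200,000,000: 0.12180 × $200,000,000 = $24,360,000.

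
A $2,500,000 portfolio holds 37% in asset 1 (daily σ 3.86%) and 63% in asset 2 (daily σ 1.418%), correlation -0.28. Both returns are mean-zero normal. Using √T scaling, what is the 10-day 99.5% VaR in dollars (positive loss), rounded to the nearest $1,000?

σ_p = √(0.37²·3.86² + 0.63²·1.418² + 2·-0.28·0.37·0.63·3.86·1.418) = 1.457%.
σ_{10d} = 1.457% × √10 = 4.607%.
z(99.5%) = 2.576.
VaR = 2.576 × 4.607% = 11.868%; on $2,500,000 that is $296,700.

$297,000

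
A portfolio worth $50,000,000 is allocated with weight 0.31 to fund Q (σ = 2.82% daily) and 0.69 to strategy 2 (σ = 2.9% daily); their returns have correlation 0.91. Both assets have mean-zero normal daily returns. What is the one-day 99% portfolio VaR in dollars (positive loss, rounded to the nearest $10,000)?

σ_p² = 0.31²·2.82² + 0.69²·2.9² + 2·0.91·0.31·0.69·2.82·2.9 = 7.9519 (%²).
σ_p = √7.9519 = 2.820%.
At 99%, z = 2.326.
VaR = 2.326 × 2.820% = 6.559%; on $50,000,000 that is $3,279,500.

$3,280,000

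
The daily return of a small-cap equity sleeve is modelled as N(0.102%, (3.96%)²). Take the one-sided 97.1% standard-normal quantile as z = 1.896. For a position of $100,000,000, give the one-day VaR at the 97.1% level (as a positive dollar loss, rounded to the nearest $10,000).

$7,410,000

VaR = −μ + z·σ = −(0.102%) + 1.896 × 3.96% = 7.406%.
On $100,000,000: 0.07406 × $100,000,000 = $7,406,000.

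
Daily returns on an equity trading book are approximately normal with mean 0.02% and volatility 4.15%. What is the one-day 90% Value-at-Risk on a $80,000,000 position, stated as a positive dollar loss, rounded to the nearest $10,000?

$4,240,000

At 90% one-sided, z = 1.282.
VaR = −μ + z·σ = −(0.02%) + 1.282 × 4.15% = 5.300%.
On $80,000,000: 0.05300 × $80,000,000 = $4,240,000.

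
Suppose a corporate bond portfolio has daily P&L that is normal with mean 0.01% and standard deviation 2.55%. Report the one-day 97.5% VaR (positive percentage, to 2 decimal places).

4.99%

At 97.5% one-sided, z = 1.960.
VaR = −μ + z·σ = −(0.01%) + 1.960 × 2.55% = 4.988%.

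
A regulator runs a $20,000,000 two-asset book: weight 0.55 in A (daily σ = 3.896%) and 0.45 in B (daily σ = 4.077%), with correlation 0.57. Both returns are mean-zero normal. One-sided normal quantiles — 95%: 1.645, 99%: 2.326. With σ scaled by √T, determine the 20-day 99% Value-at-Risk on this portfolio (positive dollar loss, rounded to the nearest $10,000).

$7,340,000

σ_p = √(0.55²·3.896² + 0.45²·4.077² + 2·0.57·0.55·0.45·3.896·4.077) = 3.527%.
σ_{20d} = 3.527% × √20 = 15.773%.
VaR = 2.326 × 15.773% = 36.688%; on $20,000,000 that is $7,337,600.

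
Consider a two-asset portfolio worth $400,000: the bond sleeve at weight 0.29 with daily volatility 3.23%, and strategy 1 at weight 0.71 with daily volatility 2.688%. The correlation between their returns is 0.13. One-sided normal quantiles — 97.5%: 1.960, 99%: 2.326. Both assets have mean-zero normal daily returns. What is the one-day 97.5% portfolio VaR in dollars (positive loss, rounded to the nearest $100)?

$17,500

σ_p² = 0.29²·3.23² + 0.71²·2.688² + 2·0.13·0.29·0.71·3.23·2.688 = 4.9845 (%²).
σ_p = √4.9845 = 2.233%.
VaR = 1.960 × 2.233% = 4.377%; on $400,000 that is $17,508.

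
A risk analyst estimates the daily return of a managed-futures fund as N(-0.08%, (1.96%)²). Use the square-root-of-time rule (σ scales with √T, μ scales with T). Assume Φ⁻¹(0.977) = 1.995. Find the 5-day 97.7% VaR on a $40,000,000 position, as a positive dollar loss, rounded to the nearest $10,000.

σ_{5d} = 1.96% × √5 = 4.383%; μ_{5d} = 5 × -0.08% = -0.400%.
VaR = −(-0.400%) + 1.995 × 4.383% = 9.144%.
On $40,000,000: 0.09144 × $40,000,000 = $3,657,600.

$3,660,000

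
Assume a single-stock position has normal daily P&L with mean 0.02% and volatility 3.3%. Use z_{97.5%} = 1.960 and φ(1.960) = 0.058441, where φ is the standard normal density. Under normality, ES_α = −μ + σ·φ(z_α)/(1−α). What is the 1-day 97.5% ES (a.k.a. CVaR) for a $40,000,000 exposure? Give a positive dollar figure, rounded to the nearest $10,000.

Tail multiplier: φ(z)/(1−α) = 0.058441 / 0.025 = 2.338.
ES = −(0.02%) + 3.3% × 2.338 = 7.695%.
On $40,000,000: 0.07695 × $40,000,000 = $3,078,000.

$3,080,000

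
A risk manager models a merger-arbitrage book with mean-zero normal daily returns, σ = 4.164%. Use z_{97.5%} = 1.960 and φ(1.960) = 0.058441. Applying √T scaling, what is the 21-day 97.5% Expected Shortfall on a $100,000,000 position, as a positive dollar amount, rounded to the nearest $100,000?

$44,600,000

σ_{21d} = 4.164% × √21 = 19.082%.
ES multiplier = φ(z)/(1−α) = 0.058441/0.025 = 2.338.
ES = 19.082% × 2.338 = 44.614%; on $100,000,000: $44,614,000.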